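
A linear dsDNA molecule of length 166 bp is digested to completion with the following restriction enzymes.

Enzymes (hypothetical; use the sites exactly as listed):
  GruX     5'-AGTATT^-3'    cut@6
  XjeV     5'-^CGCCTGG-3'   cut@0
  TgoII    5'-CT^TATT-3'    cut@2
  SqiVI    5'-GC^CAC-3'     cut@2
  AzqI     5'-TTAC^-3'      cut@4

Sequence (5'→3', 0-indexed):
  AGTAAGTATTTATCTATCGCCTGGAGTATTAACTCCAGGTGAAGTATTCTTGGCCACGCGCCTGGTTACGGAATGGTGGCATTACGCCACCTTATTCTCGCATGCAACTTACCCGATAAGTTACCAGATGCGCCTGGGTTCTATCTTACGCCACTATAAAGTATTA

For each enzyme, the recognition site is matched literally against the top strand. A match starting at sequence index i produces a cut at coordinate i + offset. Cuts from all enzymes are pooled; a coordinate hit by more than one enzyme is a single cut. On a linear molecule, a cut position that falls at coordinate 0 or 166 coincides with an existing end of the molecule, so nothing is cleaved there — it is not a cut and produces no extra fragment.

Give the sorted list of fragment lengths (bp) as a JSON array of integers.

Scan for sites:
  GruX AGTATT/6: at [4, 24, 42, 159] ⇒ [10, 30, 48, 165]
  XjeV CGCCTGG/0: at [17, 58, 130] ⇒ [17, 58, 130]
  TgoII CTTATT/2: at [90] ⇒ [92]
  SqiVI GCCAC/2: at [52, 85, 149] ⇒ [54, 87, 151]
  AzqI TTAC/4: at [65, 81, 108, 120, 145] ⇒ [69, 85, 112, 124, 149]

Pooled cuts: [10, 17, 30, 48, 54, 58, 69, 85, 87, 92, 112, 124, 130, 149, 151, 165]

Fragments:
  [0,10): 10 bp
  [10,17): 7 bp
  [17,30): 13 bp
  [30,48): 18 bp
  [48,54): 6 bp
  [54,58): 4 bp
  [58,69): 11 bp
  [69,85): 16 bp
  [85,87): 2 bp
  [87,92): 5 bp
  [92,112): 20 bp
  [112,124): 12 bp
  [124,130): 6 bp
  [130,149): 19 bp
  [149,151): 2 bp
  [151,165): 14 bp
  [165,166): 1 bp

[1,2,2,4,5,6,6,7,10,11,12,13,14,16,18,19,20]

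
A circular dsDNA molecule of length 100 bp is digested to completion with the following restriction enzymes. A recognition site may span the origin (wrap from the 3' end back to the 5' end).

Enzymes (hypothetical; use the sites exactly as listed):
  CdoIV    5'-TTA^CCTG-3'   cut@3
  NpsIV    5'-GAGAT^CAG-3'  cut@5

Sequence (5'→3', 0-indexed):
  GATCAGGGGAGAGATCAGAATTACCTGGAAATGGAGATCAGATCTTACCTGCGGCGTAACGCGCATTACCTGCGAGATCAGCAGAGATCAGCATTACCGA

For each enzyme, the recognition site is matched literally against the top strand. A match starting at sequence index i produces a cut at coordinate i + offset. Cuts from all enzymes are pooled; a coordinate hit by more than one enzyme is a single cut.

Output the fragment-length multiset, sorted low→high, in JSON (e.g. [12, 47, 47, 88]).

Site scan:
  CdoIV (TTACCTG, off=3): starts [20, 44, 65] → cuts [23, 47, 68]
  NpsIV (GAGATCAG, off=5): starts [10, 33, 73, 83, 98] → cuts [3, 15, 38, 78, 88]

Pooled cuts: [3, 15, 23, 38, 47, 68, 78, 88]

Fragment lengths:
  3→15: 12 bp
  15→23: 8 bp
  23→38: 15 bp
  38→47: 9 bp
  47→68: 21 bp
  68→78: 10 bp
  78→88: 10 bp
  88→3 (wrap): 100-88+3 = 15 bp

[8,9,10,10,12,15,15,21]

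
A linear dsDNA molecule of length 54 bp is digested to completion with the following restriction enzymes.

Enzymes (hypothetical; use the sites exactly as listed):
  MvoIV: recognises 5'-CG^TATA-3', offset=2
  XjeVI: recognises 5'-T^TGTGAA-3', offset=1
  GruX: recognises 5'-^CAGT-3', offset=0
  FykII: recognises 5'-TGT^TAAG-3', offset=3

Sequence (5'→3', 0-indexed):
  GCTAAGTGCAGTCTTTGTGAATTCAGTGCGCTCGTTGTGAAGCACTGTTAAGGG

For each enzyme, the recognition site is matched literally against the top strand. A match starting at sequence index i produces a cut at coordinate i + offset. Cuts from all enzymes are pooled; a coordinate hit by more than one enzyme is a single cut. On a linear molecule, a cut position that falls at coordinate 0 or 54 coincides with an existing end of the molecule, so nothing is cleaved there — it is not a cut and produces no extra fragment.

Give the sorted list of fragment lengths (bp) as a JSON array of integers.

[6,7,8,8,12,13]

Scan for sites:
  MvoIV (CGTATA, off=2): no sites
  XjeVI (TTGTGAA, off=1): starts [14, 34] → cuts [15, 35]
  GruX (CAGT, off=0): starts [8, 23] → cuts [8, 23]
  FykII (TGTTAAG, off=3): starts [45] → cuts [48]

All cut coordinates (distinct, sorted): [8, 15, 23, 35, 48]

Fragments:
  [0,8): 8 bp
  [8,15): 7 bp
  [15,23): 8 bp
  [23,35): 12 bp
  [35,48): 13 bp
  [48,54): 6 bp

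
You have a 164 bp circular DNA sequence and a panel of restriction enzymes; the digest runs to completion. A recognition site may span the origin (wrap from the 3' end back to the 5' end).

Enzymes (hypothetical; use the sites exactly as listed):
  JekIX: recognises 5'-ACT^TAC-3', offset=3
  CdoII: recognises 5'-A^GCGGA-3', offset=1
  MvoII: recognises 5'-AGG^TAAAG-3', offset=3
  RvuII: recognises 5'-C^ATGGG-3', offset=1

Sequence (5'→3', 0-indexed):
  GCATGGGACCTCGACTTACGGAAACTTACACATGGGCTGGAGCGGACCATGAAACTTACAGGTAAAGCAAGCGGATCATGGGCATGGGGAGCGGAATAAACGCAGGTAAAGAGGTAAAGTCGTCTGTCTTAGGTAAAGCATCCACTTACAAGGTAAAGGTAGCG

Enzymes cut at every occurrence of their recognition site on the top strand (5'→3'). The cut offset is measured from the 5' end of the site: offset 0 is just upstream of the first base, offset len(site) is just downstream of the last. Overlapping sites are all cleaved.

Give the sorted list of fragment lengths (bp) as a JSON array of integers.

[5,6,6,7,7,7,8,8,10,10,13,13,14,15,16,19]

Scan for sites:
  JekIX ACTTAC/3: at [13, 23, 53, 143] ⇒ [16, 26, 56, 146]
  CdoII AGCGGA/1: at [40, 69, 89] ⇒ [41, 70, 90]
  MvoII AGGTAAAG/3: at [59, 103, 111, 130, 150] ⇒ [62, 106, 114, 133, 153]
  RvuII CATGGG/1: at [1, 30, 76, 82] ⇒ [2, 31, 77, 83]

All cut coordinates (distinct, sorted): [2, 16, 26, 31, 41, 56, 62, 70, 77, 83, 90, 106, 114, 133, 146, 153]

Fragments:
  2→16: 14 bp
  16→26: 10 bp
  26→31: 5 bp
  31→41: 10 bp
  41→56: 15 bp
  56→62: 6 bp
  62→70: 8 bp
  70→77: 7 bp
  77→83: 6 bp
  83→90: 7 bp
  90→106: 16 bp
  106→114: 8 bp
  114→133: 19 bp
  133→146: 13 bp
  146→153: 7 bp
  153→2 (wrap): 164-153+2 = 13 bp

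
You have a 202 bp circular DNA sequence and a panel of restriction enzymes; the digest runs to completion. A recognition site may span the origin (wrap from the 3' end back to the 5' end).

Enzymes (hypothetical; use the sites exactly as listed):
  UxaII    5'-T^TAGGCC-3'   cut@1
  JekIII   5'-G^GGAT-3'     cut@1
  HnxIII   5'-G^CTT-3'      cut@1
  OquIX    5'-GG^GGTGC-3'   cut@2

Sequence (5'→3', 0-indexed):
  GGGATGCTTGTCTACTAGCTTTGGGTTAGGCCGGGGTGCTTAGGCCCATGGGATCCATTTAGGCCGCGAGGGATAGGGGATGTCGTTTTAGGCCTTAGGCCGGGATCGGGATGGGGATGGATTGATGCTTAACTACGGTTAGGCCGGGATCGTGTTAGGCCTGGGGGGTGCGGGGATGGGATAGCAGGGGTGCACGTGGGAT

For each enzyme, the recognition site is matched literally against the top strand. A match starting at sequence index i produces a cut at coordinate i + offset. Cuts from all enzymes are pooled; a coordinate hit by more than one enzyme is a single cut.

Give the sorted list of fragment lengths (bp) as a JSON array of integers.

Per-enzyme occurrences:
  UxaII TTAGGCC/1: at [25, 39, 58, 87, 94, 138, 154] ⇒ [26, 40, 59, 88, 95, 139, 155]
  JekIII GGGAT/1: at [0, 49, 69, 76, 101, 107, 113, 145, 172, 177, 197] ⇒ [1, 50, 70, 77, 102, 108, 114, 146, 173, 178, 198]
  HnxIII GCTT/1: at [5, 17, 37, 126] ⇒ [6, 18, 38, 127]
  OquIX GGGGTGC/2: at [32, 164, 186] ⇒ [34, 166, 188]

Pooled cuts: [1, 6, 18, 26, 34, 38, 40, 50, 59, 70, 77, 88, 95, 102, 108, 114, 127, 139, 146, 155, 166, 173, 178, 188, 198]

Fragments:
  1→6: 5 bp
  6→18: 12 bp
  18→26: 8 bp
  26→34: 8 bp
  34→38: 4 bp
  38→40: 2 bp
  40→50: 10 bp
  50→59: 9 bp
  59→70: 11 bp
  70→77: 7 bp
  77→88: 11 bp
  88→95: 7 bp
  95→102: 7 bp
  102→108: 6 bp
  108→114: 6 bp
  114→127: 13 bp
  127→139: 12 bp
  139→146: 7 bp
  146→155: 9 bp
  155→166: 11 bp
  166→173: 7 bp
  173→178: 5 bp
  178→188: 10 bp
  188→198: 10 bp
  198→1 (wrap): 202-198+1 = 5 bp

[2,4,5,5,5,6,6,7,7,7,7,7,8,8,9,9,10,10,10,11,11,11,12,12,13]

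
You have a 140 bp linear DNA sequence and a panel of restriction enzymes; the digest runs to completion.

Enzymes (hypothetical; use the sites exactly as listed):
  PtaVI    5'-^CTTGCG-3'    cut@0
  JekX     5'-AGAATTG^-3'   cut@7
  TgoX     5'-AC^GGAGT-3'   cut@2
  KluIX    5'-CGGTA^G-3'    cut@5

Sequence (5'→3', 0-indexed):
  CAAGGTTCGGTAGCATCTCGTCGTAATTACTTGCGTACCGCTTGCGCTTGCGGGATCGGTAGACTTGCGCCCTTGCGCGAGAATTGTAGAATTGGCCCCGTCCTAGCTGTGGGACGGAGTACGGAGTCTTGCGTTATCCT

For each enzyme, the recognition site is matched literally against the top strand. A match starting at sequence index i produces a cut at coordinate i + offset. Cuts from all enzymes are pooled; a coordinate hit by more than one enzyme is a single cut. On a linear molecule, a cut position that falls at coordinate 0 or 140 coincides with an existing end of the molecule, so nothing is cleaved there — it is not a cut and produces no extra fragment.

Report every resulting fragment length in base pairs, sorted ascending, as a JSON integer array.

[2,5,6,7,8,8,11,12,13,15,15,17,21]

Site scan:
  PtaVI (CTTGCG, off=0): starts [29, 40, 46, 63, 71, 127] → cuts [29, 40, 46, 63, 71, 127]
  JekX (AGAATTG, off=7): starts [79, 87] → cuts [86, 94]
  TgoX (ACGGAGT, off=2): starts [113, 120] → cuts [115, 122]
  KluIX (CGGTAG, off=5): starts [7, 56] → cuts [12, 61]

All cut coordinates (distinct, sorted): [12, 29, 40, 46, 61, 63, 71, 86, 94, 115, 122, 127]

Fragments:
  [0,12): 12 bp
  [12,29): 17 bp
  [29,40): 11 bp
  [40,46): 6 bp
  [46,61): 15 bp
  [61,63): 2 bp
  [63,71): 8 bp
  [71,86): 15 bp
  [86,94): 8 bp
  [94,115): 21 bp
  [115,122): 7 bp
  [122,127): 5 bp
  [127,140): 13 bp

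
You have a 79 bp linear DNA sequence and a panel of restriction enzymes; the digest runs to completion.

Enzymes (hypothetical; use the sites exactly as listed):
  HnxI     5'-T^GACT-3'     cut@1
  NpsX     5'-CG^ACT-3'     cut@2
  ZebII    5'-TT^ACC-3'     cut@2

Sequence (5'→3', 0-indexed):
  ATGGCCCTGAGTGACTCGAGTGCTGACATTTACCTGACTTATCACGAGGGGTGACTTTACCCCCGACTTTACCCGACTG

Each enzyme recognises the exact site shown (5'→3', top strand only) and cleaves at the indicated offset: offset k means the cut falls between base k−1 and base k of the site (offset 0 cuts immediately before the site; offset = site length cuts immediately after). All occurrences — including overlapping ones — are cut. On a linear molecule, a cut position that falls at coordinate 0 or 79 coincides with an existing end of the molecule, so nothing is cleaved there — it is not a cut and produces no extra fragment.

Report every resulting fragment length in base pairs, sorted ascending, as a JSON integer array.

[4,4,5,5,6,7,12,17,19]

Scan for sites:
  HnxI (TGACT, off=1): starts [11, 34, 51] → cuts [12, 35, 52]
  NpsX (CGACT, off=2): starts [63, 73] → cuts [65, 75]
  ZebII (TTACC, off=2): starts [29, 56, 68] → cuts [31, 58, 70]

All cut coordinates (distinct, sorted): [12, 31, 35, 52, 58, 65, 70, 75]

Fragments:
  [0,12): 12 bp
  [12,31): 19 bp
  [31,35): 4 bp
  [35,52): 17 bp
  [52,58): 6 bp
  [58,65): 7 bp
  [65,70): 5 bp
  [70,75): 5 bp
  [75,79): 4 bp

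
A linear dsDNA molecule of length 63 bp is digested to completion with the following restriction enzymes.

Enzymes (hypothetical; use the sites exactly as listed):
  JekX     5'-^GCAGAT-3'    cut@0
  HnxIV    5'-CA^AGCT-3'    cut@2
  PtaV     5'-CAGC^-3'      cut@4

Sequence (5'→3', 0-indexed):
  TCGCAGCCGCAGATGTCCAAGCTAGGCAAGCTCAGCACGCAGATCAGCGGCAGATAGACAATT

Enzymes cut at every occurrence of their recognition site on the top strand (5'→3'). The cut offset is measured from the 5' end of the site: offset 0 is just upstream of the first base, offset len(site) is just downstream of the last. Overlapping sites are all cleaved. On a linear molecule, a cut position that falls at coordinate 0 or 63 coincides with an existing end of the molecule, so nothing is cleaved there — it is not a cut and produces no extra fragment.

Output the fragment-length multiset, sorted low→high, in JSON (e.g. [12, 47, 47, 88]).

[1,1,2,7,8,9,10,11,14]

Scan for sites:
  JekX GCAGAT/0: at [8, 38, 49] ⇒ [8, 38, 49]
  HnxIV CAAGCT/2: at [17, 26] ⇒ [19, 28]
  PtaV CAGC/4: at [3, 32, 44] ⇒ [7, 36, 48]

Pooled cuts: [7, 8, 19, 28, 36, 38, 48, 49]

Fragment lengths:
  [0,7): 7 bp
  [7,8): 1 bp
  [8,19): 11 bp
  [19,28): 9 bp
  [28,36): 8 bp
  [36,38): 2 bp
  [38,48): 10 bp
  [48,49): 1 bp
  [49,63): 14 bp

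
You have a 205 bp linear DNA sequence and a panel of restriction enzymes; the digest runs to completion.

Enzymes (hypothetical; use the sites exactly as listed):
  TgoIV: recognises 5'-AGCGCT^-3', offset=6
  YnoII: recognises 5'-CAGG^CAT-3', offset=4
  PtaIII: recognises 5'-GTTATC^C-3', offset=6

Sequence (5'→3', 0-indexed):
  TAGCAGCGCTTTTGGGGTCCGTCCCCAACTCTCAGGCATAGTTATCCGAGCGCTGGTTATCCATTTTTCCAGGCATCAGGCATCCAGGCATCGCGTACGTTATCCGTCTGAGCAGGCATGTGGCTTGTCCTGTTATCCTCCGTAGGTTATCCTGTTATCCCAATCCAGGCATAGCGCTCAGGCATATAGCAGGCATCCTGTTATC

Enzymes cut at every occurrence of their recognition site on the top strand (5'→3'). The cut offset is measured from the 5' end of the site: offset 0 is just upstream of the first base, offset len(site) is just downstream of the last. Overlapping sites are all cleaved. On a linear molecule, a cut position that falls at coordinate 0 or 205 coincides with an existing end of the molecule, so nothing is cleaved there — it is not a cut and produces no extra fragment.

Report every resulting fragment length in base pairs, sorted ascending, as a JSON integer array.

[4,7,7,8,8,8,9,10,10,10,11,12,12,12,14,16,21,26]

Site scan:
  TgoIV AGCGCT/6: at [4, 48, 172] ⇒ [10, 54, 178]
  YnoII CAGGCAT/4: at [32, 69, 76, 84, 112, 165, 178, 189] ⇒ [36, 73, 80, 88, 116, 169, 182, 193]
  PtaIII GTTATCC/6: at [40, 55, 98, 131, 145, 153] ⇒ [46, 61, 104, 137, 151, 159]

Pooled cuts: [10, 36, 46, 54, 61, 73, 80, 88, 104, 116, 137, 151, 159, 169, 178, 182, 193]

Fragments:
  [0,10): 10 bp
  [10,36): 26 bp
  [36,46): 10 bp
  [46,54): 8 bp
  [54,61): 7 bp
  [61,73): 12 bp
  [73,80): 7 bp
  [80,88): 8 bp
  [88,104): 16 bp
  [104,116): 12 bp
  [116,137): 21 bp
  [137,151): 14 bp
  [151,159): 8 bp
  [159,169): 10 bp
  [169,178): 9 bp
  [178,182): 4 bp
  [182,193): 11 bp
  [193,205): 12 bp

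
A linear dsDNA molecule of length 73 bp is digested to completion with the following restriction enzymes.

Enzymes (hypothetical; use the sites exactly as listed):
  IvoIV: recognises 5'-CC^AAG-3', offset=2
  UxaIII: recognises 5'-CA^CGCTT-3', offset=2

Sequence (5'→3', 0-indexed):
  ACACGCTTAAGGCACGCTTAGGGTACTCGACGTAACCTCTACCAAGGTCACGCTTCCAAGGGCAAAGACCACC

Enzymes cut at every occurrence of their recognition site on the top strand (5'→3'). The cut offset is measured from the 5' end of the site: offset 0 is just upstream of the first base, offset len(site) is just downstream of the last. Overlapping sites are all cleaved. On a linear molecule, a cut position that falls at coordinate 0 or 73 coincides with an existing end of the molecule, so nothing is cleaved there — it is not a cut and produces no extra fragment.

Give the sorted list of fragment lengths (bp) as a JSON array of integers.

[3,7,7,11,16,29]

Per-enzyme occurrences:
  IvoIV (CCAAG, off=2): starts [41, 55] → cuts [43, 57]
  UxaIII (CACGCTT, off=2): starts [1, 12, 48] → cuts [3, 14, 50]

All cut coordinates (distinct, sorted): [3, 14, 43, 50, 57]

Fragment lengths:
  [0,3): 3 bp
  [3,14): 11 bp
  [14,43): 29 bp
  [43,50): 7 bp
  [50,57): 7 bp
  [57,73): 16 bp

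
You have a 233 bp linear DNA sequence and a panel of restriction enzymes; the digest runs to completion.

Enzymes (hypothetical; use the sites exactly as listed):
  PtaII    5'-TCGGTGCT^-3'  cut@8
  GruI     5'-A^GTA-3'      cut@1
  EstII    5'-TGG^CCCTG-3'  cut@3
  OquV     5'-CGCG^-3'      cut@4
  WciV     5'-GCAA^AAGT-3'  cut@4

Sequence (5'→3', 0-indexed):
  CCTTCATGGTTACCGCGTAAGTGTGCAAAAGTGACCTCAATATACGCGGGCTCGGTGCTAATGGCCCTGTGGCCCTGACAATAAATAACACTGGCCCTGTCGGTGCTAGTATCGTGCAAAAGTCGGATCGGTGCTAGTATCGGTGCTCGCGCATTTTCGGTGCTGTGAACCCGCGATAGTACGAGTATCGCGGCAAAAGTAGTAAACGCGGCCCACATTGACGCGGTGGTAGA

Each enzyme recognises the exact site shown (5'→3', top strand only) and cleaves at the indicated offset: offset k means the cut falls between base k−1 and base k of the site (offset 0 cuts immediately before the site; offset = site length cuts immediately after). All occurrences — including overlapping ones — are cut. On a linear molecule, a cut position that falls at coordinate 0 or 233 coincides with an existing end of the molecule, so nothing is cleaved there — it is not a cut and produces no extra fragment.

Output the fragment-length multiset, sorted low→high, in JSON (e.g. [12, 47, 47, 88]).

[1,1,2,3,3,4,4,5,6,8,8,8,9,11,11,11,11,11,13,13,15,16,17,20,22]

Scan for sites:
  PtaII (TCGGTGCT, off=8): starts [51, 99, 127, 139, 156] → cuts [59, 107, 135, 147, 164]
  GruI (AGTA, off=1): starts [107, 135, 177, 183, 197, 200] → cuts [108, 136, 178, 184, 198, 201]
  EstII (TGGCCCTG, off=3): starts [61, 69, 91] → cuts [64, 72, 94]
  OquV (CGCG, off=4): starts [13, 44, 147, 171, 188, 206, 221] → cuts [17, 48, 151, 175, 192, 210, 225]
  WciV (GCAAAAGT, off=4): starts [24, 115, 192] → cuts [28, 119, 196]

Pooled cuts: [17, 28, 48, 59, 64, 72, 94, 107, 108, 119, 135, 136, 147, 151, 164, 175, 178, 184, 192, 196, 198, 201, 210, 225]

Fragments:
  [0,17): 17 bp
  [17,28): 11 bp
  [28,48): 20 bp
  [48,59): 11 bp
  [59,64): 5 bp
  [64,72): 8 bp
  [72,94): 22 bp
  [94,107): 13 bp
  [107,108): 1 bp
  [108,119): 11 bp
  [119,135): 16 bp
  [135,136): 1 bp
  [136,147): 11 bp
  [147,151): 4 bp
  [151,164): 13 bp
  [164,175): 11 bp
  [175,178): 3 bp
  [178,184): 6 bp
  [184,192): 8 bp
  [192,196): 4 bp
  [196,198): 2 bp
  [198,201): 3 bp
  [201,210): 9 bp
  [210,225): 15 bp
  [225,233): 8 bp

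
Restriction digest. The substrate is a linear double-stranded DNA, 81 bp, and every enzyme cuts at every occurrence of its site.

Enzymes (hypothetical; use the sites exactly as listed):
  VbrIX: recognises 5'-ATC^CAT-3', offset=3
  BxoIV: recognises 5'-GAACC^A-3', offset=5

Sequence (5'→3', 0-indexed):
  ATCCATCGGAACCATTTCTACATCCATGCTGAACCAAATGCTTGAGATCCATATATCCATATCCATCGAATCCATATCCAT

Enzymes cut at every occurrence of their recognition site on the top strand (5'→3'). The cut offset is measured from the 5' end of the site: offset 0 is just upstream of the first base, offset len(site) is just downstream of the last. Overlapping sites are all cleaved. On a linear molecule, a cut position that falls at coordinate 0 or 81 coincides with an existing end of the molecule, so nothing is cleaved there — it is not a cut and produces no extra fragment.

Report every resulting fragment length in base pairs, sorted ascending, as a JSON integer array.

[3,3,6,6,8,9,10,11,11,14]

Site scan:
  VbrIX (ATCCAT, off=3): starts [0, 21, 46, 54, 60, 69, 75] → cuts [3, 24, 49, 57, 63, 72, 78]
  BxoIV (GAACCA, off=5): starts [8, 30] → cuts [13, 35]

Pooled cuts: [3, 13, 24, 35, 49, 57, 63, 72, 78]

Fragment lengths:
  [0,3): 3 bp
  [3,13): 10 bp
  [13,24): 11 bp
  [24,35): 11 bp
  [35,49): 14 bp
  [49,57): 8 bp
  [57,63): 6 bp
  [63,72): 9 bp
  [72,78): 6 bp
  [78,81): 3 bp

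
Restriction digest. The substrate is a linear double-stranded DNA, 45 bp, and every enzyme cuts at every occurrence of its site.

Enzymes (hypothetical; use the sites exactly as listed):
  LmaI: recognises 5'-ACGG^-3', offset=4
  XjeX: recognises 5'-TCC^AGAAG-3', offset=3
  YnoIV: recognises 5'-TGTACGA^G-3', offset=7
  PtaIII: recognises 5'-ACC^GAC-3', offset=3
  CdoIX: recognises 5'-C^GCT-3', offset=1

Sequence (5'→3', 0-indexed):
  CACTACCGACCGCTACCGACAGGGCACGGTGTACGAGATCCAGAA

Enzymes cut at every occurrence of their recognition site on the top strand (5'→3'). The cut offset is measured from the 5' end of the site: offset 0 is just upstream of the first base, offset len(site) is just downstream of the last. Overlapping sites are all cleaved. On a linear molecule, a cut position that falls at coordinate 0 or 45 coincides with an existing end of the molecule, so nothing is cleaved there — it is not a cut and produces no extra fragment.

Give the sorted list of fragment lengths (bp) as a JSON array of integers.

Scan for sites:
  LmaI (ACGG, off=4): starts [25] → cuts [29]
  XjeX (TCCAGAAG, off=3): no sites
  YnoIV (TGTACGAG, off=7): starts [29] → cuts [36]
  PtaIII (ACCGAC, off=3): starts [4, 14] → cuts [7, 17]
  CdoIX (CGCT, off=1): starts [10] → cuts [11]

All cut coordinates (distinct, sorted): [7, 11, 17, 29, 36]

Fragment lengths:
  [0,7): 7 bp
  [7,11): 4 bp
  [11,17): 6 bp
  [17,29): 12 bp
  [29,36): 7 bp
  [36,45): 9 bp

[4,6,7,7,9,12]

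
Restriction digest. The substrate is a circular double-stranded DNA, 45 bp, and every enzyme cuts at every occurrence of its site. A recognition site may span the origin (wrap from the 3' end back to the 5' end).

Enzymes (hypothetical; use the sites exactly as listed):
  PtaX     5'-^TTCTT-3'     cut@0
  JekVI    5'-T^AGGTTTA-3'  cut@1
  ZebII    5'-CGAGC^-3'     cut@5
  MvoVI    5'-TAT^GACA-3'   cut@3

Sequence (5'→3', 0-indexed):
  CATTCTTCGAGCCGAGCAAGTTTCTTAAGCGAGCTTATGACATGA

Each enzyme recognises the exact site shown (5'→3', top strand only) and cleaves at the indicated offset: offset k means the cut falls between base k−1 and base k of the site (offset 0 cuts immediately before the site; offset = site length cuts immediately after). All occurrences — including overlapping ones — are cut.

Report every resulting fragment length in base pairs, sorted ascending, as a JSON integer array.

[4,4,5,9,10,13]

Site scan:
  PtaX (TTCTT, off=0): starts [2, 21] → cuts [2, 21]
  JekVI (TAGGTTTA, off=1): no sites
  ZebII (CGAGC, off=5): starts [7, 12, 29] → cuts [12, 17, 34]
  MvoVI (TATGACA, off=3): starts [35] → cuts [38]

Pooled cuts: [2, 12, 17, 21, 34, 38]

Fragments:
  2→12: 10 bp
  12→17: 5 bp
  17→21: 4 bp
  21→34: 13 bp
  34→38: 4 bp
  38→2 (wrap): 45-38+2 = 9 bp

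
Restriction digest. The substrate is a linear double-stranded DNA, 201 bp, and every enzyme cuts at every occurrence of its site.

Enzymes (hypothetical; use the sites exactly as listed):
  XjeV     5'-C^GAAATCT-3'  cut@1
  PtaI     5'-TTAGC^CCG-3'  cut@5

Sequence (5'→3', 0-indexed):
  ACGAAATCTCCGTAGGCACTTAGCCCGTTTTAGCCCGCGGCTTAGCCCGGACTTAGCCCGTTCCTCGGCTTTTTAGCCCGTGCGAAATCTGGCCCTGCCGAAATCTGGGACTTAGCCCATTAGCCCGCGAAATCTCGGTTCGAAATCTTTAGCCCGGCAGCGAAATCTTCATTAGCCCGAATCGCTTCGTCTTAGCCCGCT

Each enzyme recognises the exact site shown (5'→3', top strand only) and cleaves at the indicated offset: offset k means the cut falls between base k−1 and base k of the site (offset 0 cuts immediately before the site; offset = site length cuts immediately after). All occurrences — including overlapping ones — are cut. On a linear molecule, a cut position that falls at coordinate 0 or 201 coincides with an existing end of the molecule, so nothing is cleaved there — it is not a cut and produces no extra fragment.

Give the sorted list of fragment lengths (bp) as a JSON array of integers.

[2,4,5,6,8,10,11,12,12,13,15,16,20,20,22,25]

Scan for sites:
  XjeV (CGAAATCT, off=1): starts [1, 82, 98, 127, 140, 160] → cuts [2, 83, 99, 128, 141, 161]
  PtaI (TTAGCCCG, off=5): starts [19, 29, 41, 52, 72, 119, 148, 171, 191] → cuts [24, 34, 46, 57, 77, 124, 153, 176, 196]

Pooled cuts: [2, 24, 34, 46, 57, 77, 83, 99, 124, 128, 141, 153, 161, 176, 196]

Fragments:
  [0,2): 2 bp
  [2,24): 22 bp
  [24,34): 10 bp
  [34,46): 12 bp
  [46,57): 11 bp
  [57,77): 20 bp
  [77,83): 6 bp
  [83,99): 16 bp
  [99,124): 25 bp
  [124,128): 4 bp
  [128,141): 13 bp
  [141,153): 12 bp
  [153,161): 8 bp
  [161,176): 15 bp
  [176,196): 20 bp
  [196,201): 5 bp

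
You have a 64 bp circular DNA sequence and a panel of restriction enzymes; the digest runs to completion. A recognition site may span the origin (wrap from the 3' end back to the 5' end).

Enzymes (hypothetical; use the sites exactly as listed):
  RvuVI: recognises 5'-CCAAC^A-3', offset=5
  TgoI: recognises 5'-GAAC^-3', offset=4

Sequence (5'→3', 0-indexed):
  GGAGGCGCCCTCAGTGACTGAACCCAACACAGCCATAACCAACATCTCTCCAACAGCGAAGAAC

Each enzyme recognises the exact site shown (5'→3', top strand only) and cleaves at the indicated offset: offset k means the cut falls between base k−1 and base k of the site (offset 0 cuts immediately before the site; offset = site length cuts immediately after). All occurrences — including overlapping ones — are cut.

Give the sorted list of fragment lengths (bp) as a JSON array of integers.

[5,10,11,15,23]

Scan for sites:
  RvuVI CCAACA/5: at [23, 38, 49] ⇒ [28, 43, 54]
  TgoI GAAC/4: at [19, 60] ⇒ [0, 23]

All cut coordinates (distinct, sorted): [0, 23, 28, 43, 54]

Fragments:
  0→23: 23 bp
  23→28: 5 bp
  28→43: 15 bp
  43→54: 11 bp
  54→0 (wrap): 64-54+0 = 10 bp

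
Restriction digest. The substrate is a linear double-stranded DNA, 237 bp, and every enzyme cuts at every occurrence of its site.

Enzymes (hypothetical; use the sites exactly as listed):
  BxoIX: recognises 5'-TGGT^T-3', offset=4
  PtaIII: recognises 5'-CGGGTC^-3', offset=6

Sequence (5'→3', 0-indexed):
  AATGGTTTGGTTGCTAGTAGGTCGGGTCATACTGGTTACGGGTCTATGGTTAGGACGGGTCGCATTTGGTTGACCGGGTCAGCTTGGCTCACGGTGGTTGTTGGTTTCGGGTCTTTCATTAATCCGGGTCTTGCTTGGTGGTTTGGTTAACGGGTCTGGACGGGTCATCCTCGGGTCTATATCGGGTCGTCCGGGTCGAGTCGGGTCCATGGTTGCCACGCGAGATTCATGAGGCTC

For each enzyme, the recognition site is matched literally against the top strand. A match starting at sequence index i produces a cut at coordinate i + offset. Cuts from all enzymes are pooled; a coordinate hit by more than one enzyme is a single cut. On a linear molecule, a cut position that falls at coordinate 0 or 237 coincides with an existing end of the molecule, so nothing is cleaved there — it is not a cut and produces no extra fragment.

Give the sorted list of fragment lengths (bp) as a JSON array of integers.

Scan for sites:
  BxoIX TGGTT/4: at [2, 7, 32, 46, 66, 94, 101, 138, 143, 209] ⇒ [6, 11, 36, 50, 70, 98, 105, 142, 147, 213]
  PtaIII CGGGTC/6: at [22, 38, 55, 74, 107, 124, 150, 160, 171, 182, 191, 201] ⇒ [28, 44, 61, 80, 113, 130, 156, 166, 177, 188, 197, 207]

All cut coordinates (distinct, sorted): [6, 11, 28, 36, 44, 50, 61, 70, 80, 98, 105, 113, 130, 142, 147, 156, 166, 177, 188, 197, 207, 213]

Fragments:
  [0,6): 6 bp
  [6,11): 5 bp
  [11,28): 17 bp
  [28,36): 8 bp
  [36,44): 8 bp
  [44,50): 6 bp
  [50,61): 11 bp
  [61,70): 9 bp
  [70,80): 10 bp
  [80,98): 18 bp
  [98,105): 7 bp
  [105,113): 8 bp
  [113,130): 17 bp
  [130,142): 12 bp
  [142,147): 5 bp
  [147,156): 9 bp
  [156,166): 10 bp
  [166,177): 11 bp
  [177,188): 11 bp
  [188,197): 9 bp
  [197,207): 10 bp
  [207,213): 6 bp
  [213,237): 24 bp

[5,5,6,6,6,7,8,8,8,9,9,9,10,10,10,11,11,11,12,17,17,18,24]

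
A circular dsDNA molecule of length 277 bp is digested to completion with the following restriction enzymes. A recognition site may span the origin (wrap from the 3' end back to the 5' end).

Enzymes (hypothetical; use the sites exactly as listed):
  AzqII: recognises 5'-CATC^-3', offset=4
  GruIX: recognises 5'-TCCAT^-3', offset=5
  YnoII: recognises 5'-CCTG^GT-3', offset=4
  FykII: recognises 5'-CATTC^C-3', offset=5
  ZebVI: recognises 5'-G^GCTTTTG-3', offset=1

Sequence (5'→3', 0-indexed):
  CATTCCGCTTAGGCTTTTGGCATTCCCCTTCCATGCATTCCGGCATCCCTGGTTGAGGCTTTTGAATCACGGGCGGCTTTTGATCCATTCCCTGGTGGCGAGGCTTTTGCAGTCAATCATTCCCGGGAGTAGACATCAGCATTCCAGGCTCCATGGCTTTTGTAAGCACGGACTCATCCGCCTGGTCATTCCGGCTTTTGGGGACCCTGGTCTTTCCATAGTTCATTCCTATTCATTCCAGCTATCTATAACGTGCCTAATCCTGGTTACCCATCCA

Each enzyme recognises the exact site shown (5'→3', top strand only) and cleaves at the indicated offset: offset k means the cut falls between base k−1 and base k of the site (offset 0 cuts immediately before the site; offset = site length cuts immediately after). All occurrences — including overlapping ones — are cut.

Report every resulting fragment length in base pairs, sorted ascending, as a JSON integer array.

Site scan:
  AzqII CATC/4: at [43, 133, 174, 271] ⇒ [47, 137, 178, 275]
  GruIX TCCAT/5: at [29, 83, 149, 214] ⇒ [34, 88, 154, 219]
  YnoII CCTGGT/4: at [47, 90, 180, 205, 261] ⇒ [51, 94, 184, 209, 265]
  FykII CATTCC/5: at [0, 20, 35, 85, 117, 139, 186, 223, 233] ⇒ [5, 25, 40, 90, 122, 144, 191, 228, 238]
  ZebVI GGCTTTTG/1: at [11, 56, 74, 101, 154, 192] ⇒ [12, 57, 75, 102, 155, 193]

Pooled cuts: [5, 12, 25, 34, 40, 47, 51, 57, 75, 88, 90, 94, 102, 122, 137, 144, 154, 155, 178, 184, 191, 193, 209, 219, 228, 238, 265, 275]

Fragment lengths:
  5→12: 7 bp
  12→25: 13 bp
  25→34: 9 bp
  34→40: 6 bp
  40→47: 7 bp
  47→51: 4 bp
  51→57: 6 bp
  57→75: 18 bp
  75→88: 13 bp
  88→90: 2 bp
  90→94: 4 bp
  94→102: 8 bp
  102→122: 20 bp
  122→137: 15 bp
  137→144: 7 bp
  144→154: 10 bp
  154→155: 1 bp
  155→178: 23 bp
  178→184: 6 bp
  184→191: 7 bp
  191→193: 2 bp
  193→209: 16 bp
  209→219: 10 bp
  219→228: 9 bp
  228→238: 10 bp
  238→265: 27 bp
  265→275: 10 bp
  275→5 (wrap): 277-275+5 = 7 bp

[1,2,2,4,4,6,6,6,7,7,7,7,7,8,9,9,10,10,10,10,13,13,15,16,18,20,23,27]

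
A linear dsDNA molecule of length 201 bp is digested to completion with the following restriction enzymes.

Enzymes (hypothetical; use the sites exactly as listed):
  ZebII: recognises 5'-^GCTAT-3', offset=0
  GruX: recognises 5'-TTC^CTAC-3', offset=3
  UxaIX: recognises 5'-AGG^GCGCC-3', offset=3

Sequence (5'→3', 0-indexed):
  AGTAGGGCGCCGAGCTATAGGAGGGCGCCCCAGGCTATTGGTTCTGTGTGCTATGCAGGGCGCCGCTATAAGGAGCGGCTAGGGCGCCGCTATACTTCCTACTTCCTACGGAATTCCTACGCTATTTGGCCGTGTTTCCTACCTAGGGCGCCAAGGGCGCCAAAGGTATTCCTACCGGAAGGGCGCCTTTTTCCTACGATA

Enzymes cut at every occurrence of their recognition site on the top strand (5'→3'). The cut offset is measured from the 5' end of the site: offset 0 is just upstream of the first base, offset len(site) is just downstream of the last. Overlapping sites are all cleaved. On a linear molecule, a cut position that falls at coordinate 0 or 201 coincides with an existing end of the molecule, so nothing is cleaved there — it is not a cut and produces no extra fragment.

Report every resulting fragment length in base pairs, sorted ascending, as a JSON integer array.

Site scan:
  ZebII (GCTAT, off=0): starts [13, 33, 49, 64, 88, 120] → cuts [13, 33, 49, 64, 88, 120]
  GruX (TTCCTAC, off=3): starts [95, 102, 113, 135, 168, 190] → cuts [98, 105, 116, 138, 171, 193]
  UxaIX (AGGGCGCC, off=3): starts [3, 21, 56, 80, 144, 153, 179] → cuts [6, 24, 59, 83, 147, 156, 182]

All cut coordinates (distinct, sorted): [6, 13, 24, 33, 49, 59, 64, 83, 88, 98, 105, 116, 120, 138, 147, 156, 171, 182, 193]

Fragment lengths:
  [0,6): 6 bp
  [6,13): 7 bp
  [13,24): 11 bp
  [24,33): 9 bp
  [33,49): 16 bp
  [49,59): 10 bp
  [59,64): 5 bp
  [64,83): 19 bp
  [83,88): 5 bp
  [88,98): 10 bp
  [98,105): 7 bp
  [105,116): 11 bp
  [116,120): 4 bp
  [120,138): 18 bp
  [138,147): 9 bp
  [147,156): 9 bp
  [156,171): 15 bp
  [171,182): 11 bp
  [182,193): 11 bp
  [193,201): 8 bp

[4,5,5,6,7,7,8,9,9,9,10,10,11,11,11,11,15,16,18,19]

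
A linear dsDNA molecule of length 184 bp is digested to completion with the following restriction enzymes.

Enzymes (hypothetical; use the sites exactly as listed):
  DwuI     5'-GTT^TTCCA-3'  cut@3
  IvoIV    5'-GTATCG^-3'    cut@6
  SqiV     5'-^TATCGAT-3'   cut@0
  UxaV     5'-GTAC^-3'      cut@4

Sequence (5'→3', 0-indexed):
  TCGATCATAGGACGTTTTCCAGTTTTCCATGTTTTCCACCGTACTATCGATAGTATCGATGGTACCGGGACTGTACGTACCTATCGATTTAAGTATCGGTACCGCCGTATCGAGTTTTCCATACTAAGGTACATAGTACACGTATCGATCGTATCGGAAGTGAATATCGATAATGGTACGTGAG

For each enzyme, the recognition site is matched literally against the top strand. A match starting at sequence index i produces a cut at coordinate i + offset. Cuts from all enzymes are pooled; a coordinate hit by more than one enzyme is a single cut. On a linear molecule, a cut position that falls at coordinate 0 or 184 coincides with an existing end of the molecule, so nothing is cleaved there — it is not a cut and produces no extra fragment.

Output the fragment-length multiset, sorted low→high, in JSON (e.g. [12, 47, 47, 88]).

Per-enzyme occurrences:
  DwuI GTTTTCCA/3: at [13, 21, 30, 113] ⇒ [16, 24, 33, 116]
  IvoIV GTATCG/6: at [52, 92, 106, 141, 150] ⇒ [58, 98, 112, 147, 156]
  SqiV TATCGAT/0: at [44, 53, 81, 142, 164] ⇒ [44, 53, 81, 142, 164]
  UxaV GTAC/4: at [40, 61, 72, 76, 98, 128, 135, 175] ⇒ [44, 65, 76, 80, 102, 132, 139, 179]

All cut coordinates (distinct, sorted): [16, 24, 33, 44, 53, 58, 65, 76, 80, 81, 98, 102, 112, 116, 132, 139, 142, 147, 156, 164, 179]

Fragment lengths:
  [0,16): 16 bp
  [16,24): 8 bp
  [24,33): 9 bp
  [33,44): 11 bp
  [44,53): 9 bp
  [53,58): 5 bp
  [58,65): 7 bp
  [65,76): 11 bp
  [76,80): 4 bp
  [80,81): 1 bp
  [81,98): 17 bp
  [98,102): 4 bp
  [102,112): 10 bp
  [112,116): 4 bp
  [116,132): 16 bp
  [132,139): 7 bp
  [139,142): 3 bp
  [142,147): 5 bp
  [147,156): 9 bp
  [156,164): 8 bp
  [164,179): 15 bp
  [179,184): 5 bp

[1,3,4,4,4,5,5,5,7,7,8,8,9,9,9,10,11,11,15,16,16,17]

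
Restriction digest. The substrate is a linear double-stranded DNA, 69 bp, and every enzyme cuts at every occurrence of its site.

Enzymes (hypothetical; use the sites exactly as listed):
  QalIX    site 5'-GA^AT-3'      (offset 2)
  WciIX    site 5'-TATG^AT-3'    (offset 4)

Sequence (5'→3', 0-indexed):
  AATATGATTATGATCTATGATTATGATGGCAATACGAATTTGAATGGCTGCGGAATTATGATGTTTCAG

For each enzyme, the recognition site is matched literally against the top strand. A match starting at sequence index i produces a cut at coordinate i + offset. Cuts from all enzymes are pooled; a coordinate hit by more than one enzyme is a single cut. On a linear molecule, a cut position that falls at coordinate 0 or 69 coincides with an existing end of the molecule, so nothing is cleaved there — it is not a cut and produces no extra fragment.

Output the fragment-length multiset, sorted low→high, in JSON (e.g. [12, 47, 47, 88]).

Scan for sites:
  QalIX GAAT/2: at [35, 41, 52] ⇒ [37, 43, 54]
  WciIX TATGAT/4: at [2, 8, 15, 21, 56] ⇒ [6, 12, 19, 25, 60]

All cut coordinates (distinct, sorted): [6, 12, 19, 25, 37, 43, 54, 60]

Fragments:
  [0,6): 6 bp
  [6,12): 6 bp
  [12,19): 7 bp
  [19,25): 6 bp
  [25,37): 12 bp
  [37,43): 6 bp
  [43,54): 11 bp
  [54,60): 6 bp
  [60,69): 9 bp

[6,6,6,6,6,7,9,11,12]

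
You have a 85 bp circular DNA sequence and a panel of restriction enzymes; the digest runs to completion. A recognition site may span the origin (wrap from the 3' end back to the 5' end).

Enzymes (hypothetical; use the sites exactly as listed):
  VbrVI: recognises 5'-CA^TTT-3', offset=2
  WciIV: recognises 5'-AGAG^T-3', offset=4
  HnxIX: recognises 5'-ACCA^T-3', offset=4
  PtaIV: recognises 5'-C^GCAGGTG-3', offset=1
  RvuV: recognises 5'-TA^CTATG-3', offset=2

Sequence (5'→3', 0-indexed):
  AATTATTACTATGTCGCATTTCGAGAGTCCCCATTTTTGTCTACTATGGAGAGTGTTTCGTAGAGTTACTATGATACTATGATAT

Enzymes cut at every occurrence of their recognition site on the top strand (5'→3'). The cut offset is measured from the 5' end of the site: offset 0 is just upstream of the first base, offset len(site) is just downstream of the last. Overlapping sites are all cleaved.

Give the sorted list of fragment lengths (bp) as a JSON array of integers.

[3,6,8,9,10,10,10,12,17]

Site scan:
  VbrVI CATTT/2: at [16, 31] ⇒ [18, 33]
  WciIV AGAGT/4: at [23, 49, 61] ⇒ [27, 53, 65]
  HnxIX (ACCAT, off=4): no sites
  PtaIV (CGCAGGTG, off=1): no sites
  RvuV TACTATG/2: at [6, 41, 66, 74] ⇒ [8, 43, 68, 76]

Pooled cuts: [8, 18, 27, 33, 43, 53, 65, 68, 76]

Fragment lengths:
  8→18: 10 bp
  18→27: 9 bp
  27→33: 6 bp
  33→43: 10 bp
  43→53: 10 bp
  53→65: 12 bp
  65→68: 3 bp
  68→76: 8 bp
  76→8 (wrap): 85-76+8 = 17 bp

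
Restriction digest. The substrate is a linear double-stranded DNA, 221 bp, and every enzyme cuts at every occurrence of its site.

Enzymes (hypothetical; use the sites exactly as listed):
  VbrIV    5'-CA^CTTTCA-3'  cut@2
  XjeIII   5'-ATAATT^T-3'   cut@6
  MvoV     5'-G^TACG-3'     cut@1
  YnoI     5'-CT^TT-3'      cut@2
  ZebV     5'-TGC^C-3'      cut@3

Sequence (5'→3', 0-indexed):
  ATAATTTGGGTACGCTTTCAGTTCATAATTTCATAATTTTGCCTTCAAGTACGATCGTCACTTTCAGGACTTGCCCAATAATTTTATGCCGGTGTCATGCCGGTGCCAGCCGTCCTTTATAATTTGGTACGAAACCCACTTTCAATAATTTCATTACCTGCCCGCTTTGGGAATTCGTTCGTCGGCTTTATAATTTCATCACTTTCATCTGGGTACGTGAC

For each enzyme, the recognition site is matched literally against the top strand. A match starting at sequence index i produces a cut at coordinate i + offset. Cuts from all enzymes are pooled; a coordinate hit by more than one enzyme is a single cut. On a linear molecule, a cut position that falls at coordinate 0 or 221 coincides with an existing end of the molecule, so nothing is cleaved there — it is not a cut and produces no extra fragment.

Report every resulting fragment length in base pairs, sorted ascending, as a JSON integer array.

Scan for sites:
  VbrIV (CACTTTCA, off=2): starts [58, 136, 199] → cuts [60, 138, 201]
  XjeIII (ATAATTT, off=6): starts [0, 24, 32, 77, 118, 144, 189] → cuts [6, 30, 38, 83, 124, 150, 195]
  MvoV (GTACG, off=1): starts [9, 48, 126, 212] → cuts [10, 49, 127, 213]
  YnoI (CTTT, off=2): starts [14, 60, 114, 138, 164, 185, 201] → cuts [16, 62, 116, 140, 166, 187, 203]
  ZebV (TGCC, off=3): starts [39, 71, 86, 97, 103, 158] → cuts [42, 74, 89, 100, 106, 161]

Pooled cuts: [6, 10, 16, 30, 38, 42, 49, 60, 62, 74, 83, 89, 100, 106, 116, 124, 127, 138, 140, 150, 161, 166, 187, 195, 201, 203, 213]

Fragments:
  [0,6): 6 bp
  [6,10): 4 bp
  [10,16): 6 bp
  [16,30): 14 bp
  [30,38): 8 bp
  [38,42): 4 bp
  [42,49): 7 bp
  [49,60): 11 bp
  [60,62): 2 bp
  [62,74): 12 bp
  [74,83): 9 bp
  [83,89): 6 bp
  [89,100): 11 bp
  [100,106): 6 bp
  [106,116): 10 bp
  [116,124): 8 bp
  [124,127): 3 bp
  [127,138): 11 bp
  [138,140): 2 bp
  [140,150): 10 bp
  [150,161): 11 bp
  [161,166): 5 bp
  [166,187): 21 bp
  [187,195): 8 bp
  [195,201): 6 bp
  [201,203): 2 bp
  [203,213): 10 bp
  [213,221): 8 bp

[2,2,2,3,4,4,5,6,6,6,6,6,7,8,8,8,8,9,10,10,10,11,11,11,11,12,14,21]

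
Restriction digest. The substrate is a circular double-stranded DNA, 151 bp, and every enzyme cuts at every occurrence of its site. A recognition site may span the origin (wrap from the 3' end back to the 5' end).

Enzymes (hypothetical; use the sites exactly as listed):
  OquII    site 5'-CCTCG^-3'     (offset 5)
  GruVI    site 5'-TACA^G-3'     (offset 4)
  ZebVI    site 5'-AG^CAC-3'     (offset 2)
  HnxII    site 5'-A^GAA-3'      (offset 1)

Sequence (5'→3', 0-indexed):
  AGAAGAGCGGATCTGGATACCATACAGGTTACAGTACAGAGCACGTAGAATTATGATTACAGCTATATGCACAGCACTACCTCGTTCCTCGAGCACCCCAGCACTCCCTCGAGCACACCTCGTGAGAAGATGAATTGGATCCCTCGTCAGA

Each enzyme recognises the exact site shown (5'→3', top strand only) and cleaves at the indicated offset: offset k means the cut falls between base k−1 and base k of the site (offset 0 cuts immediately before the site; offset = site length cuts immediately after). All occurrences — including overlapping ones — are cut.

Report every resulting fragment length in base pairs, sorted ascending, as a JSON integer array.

Scan for sites:
  OquII CCTCG/5: at [79, 86, 106, 117, 141] ⇒ [84, 91, 111, 122, 146]
  GruVI TACAG/4: at [22, 29, 34, 57] ⇒ [26, 33, 38, 61]
  ZebVI AGCAC/2: at [39, 72, 91, 99, 111] ⇒ [41, 74, 93, 101, 113]
  HnxII AGAA/1: at [0, 46, 124, 148] ⇒ [1, 47, 125, 149]

Pooled cuts: [1, 26, 33, 38, 41, 47, 61, 74, 84, 91, 93, 101, 111, 113, 122, 125, 146, 149]

Fragments:
  1→26: 25 bp
  26→33: 7 bp
  33→38: 5 bp
  38→41: 3 bp
  41→47: 6 bp
  47→61: 14 bp
  61→74: 13 bp
  74→84: 10 bp
  84→91: 7 bp
  91→93: 2 bp
  93→101: 8 bp
  101→111: 10 bp
  111→113: 2 bp
  113→122: 9 bp
  122→125: 3 bp
  125→146: 21 bp
  146→149: 3 bp
  149→1 (wrap): 151-149+1 = 3 bp

[2,2,3,3,3,3,5,6,7,7,8,9,10,10,13,14,21,25]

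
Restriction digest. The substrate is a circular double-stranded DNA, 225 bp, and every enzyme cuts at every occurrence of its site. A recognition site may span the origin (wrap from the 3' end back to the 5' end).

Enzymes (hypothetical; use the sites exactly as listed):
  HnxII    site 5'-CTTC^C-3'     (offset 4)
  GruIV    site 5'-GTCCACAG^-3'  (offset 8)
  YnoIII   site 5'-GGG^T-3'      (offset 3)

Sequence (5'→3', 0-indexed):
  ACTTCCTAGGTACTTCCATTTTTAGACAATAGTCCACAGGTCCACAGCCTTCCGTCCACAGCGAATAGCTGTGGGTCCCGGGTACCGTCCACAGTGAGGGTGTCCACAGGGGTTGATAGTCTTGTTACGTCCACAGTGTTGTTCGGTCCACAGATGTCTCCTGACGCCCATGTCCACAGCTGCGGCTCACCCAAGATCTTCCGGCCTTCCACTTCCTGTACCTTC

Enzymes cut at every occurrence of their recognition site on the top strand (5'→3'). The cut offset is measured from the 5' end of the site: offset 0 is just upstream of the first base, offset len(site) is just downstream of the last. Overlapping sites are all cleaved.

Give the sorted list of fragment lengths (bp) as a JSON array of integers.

[3,5,6,6,7,8,8,9,9,11,12,14,15,17,22,23,24,26]

Scan for sites:
  HnxII (CTTCC, off=4): starts [1, 12, 48, 197, 205, 211] → cuts [5, 16, 52, 201, 209, 215]
  GruIV (GTCCACAG, off=8): starts [31, 39, 53, 86, 101, 128, 145, 171] → cuts [39, 47, 61, 94, 109, 136, 153, 179]
  YnoIII (GGGT, off=3): starts [72, 79, 97, 109] → cuts [75, 82, 100, 112]

Pooled cuts: [5, 16, 39, 47, 52, 61, 75, 82, 94, 100, 109, 112, 136, 153, 179, 201, 209, 215]

Fragment lengths:
  5→16: 11 bp
  16→39: 23 bp
  39→47: 8 bp
  47→52: 5 bp
  52→61: 9 bp
  61→75: 14 bp
  75→82: 7 bp
  82→94: 12 bp
  94→100: 6 bp
  100→109: 9 bp
  109→112: 3 bp
  112→136: 24 bp
  136→153: 17 bp
  153→179: 26 bp
  179→201: 22 bp
  201→209: 8 bp
  209→215: 6 bp
  215→5 (wrap): 225-215+5 = 15 bp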